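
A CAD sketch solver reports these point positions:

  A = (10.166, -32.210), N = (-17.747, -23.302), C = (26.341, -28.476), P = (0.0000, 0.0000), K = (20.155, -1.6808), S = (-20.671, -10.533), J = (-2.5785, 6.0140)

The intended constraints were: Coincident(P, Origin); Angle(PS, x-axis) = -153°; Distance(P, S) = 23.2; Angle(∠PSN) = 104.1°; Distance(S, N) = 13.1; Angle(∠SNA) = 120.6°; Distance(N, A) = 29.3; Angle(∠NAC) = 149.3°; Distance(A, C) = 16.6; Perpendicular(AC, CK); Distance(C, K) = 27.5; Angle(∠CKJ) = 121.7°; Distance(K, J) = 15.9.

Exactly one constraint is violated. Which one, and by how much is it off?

Distance(K, J) = 15.9 — off by 8.10.

P = (0.00, 0.00) ✓; PS at -153.0° ✓; |PS| = 23.20 ✓; ∠PSN = 104.1° ✓; |SN| = 13.10 ✓; ∠SNA = 120.6° ✓; |NA| = 29.30 ✓; ∠NAC = 149.3° ✓; |AC| = 16.60 ✓; ∠(AC, CK) = 90.00° ✓; |CK| = 27.50 ✓; ∠CKJ = 121.7° ✓; |KJ| = 24.00 ✗.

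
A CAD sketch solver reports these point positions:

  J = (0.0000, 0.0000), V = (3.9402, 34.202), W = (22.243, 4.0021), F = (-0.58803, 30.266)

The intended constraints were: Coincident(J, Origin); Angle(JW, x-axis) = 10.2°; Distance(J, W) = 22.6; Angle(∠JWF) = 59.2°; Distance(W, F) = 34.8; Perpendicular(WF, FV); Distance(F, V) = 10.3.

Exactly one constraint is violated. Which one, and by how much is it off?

Distance(F, V) = 10.3 — off by 4.30.

J = (0.00, 0.00) ✓; JW at 10.20° ✓; |JW| = 22.60 ✓; ∠JWF = 59.20° ✓; |WF| = 34.80 ✓; ∠(WF, FV) = 90.00° ✓; |FV| = 6.000 ✗.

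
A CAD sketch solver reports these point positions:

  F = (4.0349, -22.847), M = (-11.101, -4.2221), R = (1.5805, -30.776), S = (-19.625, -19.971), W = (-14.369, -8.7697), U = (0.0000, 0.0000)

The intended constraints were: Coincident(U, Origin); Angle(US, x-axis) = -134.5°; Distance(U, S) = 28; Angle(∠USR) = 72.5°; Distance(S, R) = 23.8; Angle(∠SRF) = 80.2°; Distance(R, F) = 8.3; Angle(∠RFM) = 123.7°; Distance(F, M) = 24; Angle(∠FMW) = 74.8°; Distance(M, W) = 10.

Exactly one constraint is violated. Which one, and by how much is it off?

Distance(M, W) = 10 — off by 4.40.

U = (0.00, 0.00) ✓; US at -134.5° ✓; |US| = 28.00 ✓; ∠USR = 72.50° ✓; |SR| = 23.80 ✓; ∠SRF = 80.20° ✓; |RF| = 8.300 ✓; ∠RFM = 123.7° ✓; |FM| = 24.00 ✓; ∠FMW = 74.80° ✓; |MW| = 5.600 ✗.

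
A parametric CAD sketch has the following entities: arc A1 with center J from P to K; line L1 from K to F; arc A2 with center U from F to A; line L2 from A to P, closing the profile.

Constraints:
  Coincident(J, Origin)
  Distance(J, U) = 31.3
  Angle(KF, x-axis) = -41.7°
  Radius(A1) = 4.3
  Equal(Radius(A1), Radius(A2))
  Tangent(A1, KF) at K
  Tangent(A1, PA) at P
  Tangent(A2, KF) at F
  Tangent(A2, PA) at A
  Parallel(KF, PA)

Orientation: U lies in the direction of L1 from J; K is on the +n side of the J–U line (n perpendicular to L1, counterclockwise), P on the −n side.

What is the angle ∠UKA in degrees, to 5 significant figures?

7.5411°

The slot axis is L1's direction at -41.7°, so u = (cos -41.7°, sin -41.7°) = (0.74664, -0.66523) and n = (−sin -41.7°, cos -41.7°) = (0.66523, 0.74664). J is at the origin and U lies 31.3 along u from J, so U = 31.3·u = (23.370, -20.822). Tangency of A1 to both parallel lines with radius 4.3 puts K and P at J ± 4.3·n: K = (2.8605, 3.2105), P = (-2.8605, -3.2105). Equal radii place F and A the same way about U: F = U + 4.3·n = (26.230, -17.611), A = U − 4.3·n = (20.509, -24.032). Then cos ∠UKA = KU·KA / (|KU||KA|), giving 7.5411°.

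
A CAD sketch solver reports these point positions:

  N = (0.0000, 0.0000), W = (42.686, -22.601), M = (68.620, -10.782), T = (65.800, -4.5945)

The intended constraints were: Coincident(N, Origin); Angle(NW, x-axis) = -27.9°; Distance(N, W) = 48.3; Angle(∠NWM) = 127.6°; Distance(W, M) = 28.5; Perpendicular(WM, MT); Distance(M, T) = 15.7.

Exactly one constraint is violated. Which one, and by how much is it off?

Distance(M, T) = 15.7 — off by 8.90.

N = (0.00, 0.00) ✓; NW at -27.90° ✓; |NW| = 48.30 ✓; ∠NWM = 127.6° ✓; |WM| = 28.50 ✓; ∠(WM, MT) = 90.00° ✓; |MT| = 6.800 ✗.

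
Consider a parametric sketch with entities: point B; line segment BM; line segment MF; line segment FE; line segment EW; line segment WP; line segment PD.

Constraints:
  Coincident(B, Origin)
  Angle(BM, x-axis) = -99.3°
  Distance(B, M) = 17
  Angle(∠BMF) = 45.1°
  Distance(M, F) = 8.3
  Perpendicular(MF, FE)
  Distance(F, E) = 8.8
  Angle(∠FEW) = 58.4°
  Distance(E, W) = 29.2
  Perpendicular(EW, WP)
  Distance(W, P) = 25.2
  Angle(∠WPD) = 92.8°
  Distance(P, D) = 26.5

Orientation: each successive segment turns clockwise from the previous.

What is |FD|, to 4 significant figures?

19.09

B is at the origin; BM runs at -99.3° with length 17.0, so M = (-2.747, -16.78). ∠BMF = 45.1° gives MF at 125.8° from the x-axis; with |MF| = 8.3, F = (-7.602, -10.04). MF ⟂ FE, so FE runs at 35.80°; with |FE| = 8.8, E = (-0.4651, -4.897). ∠FEW = 58.4° gives EW at -85.80° from the x-axis; with |EW| = 29.2, W = (1.674, -34.02). The perpendicularity gives WP at right angles to EW, so WP runs at -175.8°; with |WP| = 25.2, P = (-23.46, -35.86). ∠WPD = 92.8° gives PD at 97.00° from the x-axis; with |PD| = 26.5, D = (-26.69, -9.562). Then |FD| = |D − F| = 19.09.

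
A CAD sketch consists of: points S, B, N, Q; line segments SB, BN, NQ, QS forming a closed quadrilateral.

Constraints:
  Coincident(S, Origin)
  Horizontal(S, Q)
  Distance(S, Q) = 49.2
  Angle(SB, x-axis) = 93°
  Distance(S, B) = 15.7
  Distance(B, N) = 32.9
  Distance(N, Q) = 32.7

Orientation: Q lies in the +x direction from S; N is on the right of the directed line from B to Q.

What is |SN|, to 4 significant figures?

21.45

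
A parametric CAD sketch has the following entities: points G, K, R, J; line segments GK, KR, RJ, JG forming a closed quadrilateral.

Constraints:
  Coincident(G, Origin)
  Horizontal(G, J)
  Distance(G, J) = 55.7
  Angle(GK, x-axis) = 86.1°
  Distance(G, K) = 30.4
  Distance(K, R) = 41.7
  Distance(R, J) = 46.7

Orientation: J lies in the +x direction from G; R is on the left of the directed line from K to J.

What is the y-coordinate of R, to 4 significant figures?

44.43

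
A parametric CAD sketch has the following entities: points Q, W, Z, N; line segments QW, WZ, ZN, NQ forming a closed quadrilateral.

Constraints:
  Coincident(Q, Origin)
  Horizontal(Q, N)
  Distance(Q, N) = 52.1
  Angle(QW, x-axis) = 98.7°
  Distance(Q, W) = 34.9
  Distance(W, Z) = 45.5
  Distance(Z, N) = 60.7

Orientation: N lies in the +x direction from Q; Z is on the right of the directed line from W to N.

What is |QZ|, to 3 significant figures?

13.3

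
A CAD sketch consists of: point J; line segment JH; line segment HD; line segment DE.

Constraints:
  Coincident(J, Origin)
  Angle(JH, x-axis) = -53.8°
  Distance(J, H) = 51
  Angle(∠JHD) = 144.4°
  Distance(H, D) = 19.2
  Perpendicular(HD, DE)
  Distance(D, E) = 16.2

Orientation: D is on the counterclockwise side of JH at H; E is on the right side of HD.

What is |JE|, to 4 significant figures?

76.07

∠JHD = 144.4°, so HD runs at -53.8° + (180° − 144.4°) = -18.20° from the x-axis; with |HD| = 19.2, D = H + 19.2·(cos -18.20°, sin -18.20°) = (48.36, -47.15). HD is perpendicular to DE; with |DE| = 16.2 on the right of HD, E = D + 16.2·(-0.3123, -0.9500) = (43.30, -62.54). Then |JE| = |E − J| = 76.07.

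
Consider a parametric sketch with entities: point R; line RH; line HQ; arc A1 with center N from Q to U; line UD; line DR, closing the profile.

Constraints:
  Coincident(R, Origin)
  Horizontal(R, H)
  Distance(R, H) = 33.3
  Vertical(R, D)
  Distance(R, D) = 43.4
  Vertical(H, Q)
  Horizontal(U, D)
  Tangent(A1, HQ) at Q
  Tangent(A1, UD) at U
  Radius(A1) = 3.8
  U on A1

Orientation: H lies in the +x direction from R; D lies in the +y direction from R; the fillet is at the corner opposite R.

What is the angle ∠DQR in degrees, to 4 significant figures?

56.45°

R is at the origin; R and H share the same y with |RH| = 33.3 and H on the +x side, so H = (33.30, 0.000). RD is vertical with |RD| = 43.4 and D on the +y side, so D = (0.000, 43.40). The virtual corner opposite R is at (33.30, 43.40). A1 meets HQ tangentially, so NQ is at right angles to HQ and tangency of A1 to UD means the radius NU is perpendicular to UD, with radius 3.8, so the center N sits 3.8 in from both sides at N = (29.50, 39.60). That places the tangent points at Q = (33.30, 39.60) on HQ and U = (29.50, 43.40) on UD. Then cos ∠DQR = QD·QR / (|QD||QR|), giving 56.45°.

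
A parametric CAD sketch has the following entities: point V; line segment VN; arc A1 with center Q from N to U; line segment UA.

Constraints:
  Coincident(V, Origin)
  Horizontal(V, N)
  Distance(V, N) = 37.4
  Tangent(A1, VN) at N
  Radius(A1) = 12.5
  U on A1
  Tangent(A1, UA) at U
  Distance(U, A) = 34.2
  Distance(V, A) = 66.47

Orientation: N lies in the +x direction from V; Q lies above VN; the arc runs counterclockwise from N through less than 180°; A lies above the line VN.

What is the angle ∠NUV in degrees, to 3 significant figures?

32.6°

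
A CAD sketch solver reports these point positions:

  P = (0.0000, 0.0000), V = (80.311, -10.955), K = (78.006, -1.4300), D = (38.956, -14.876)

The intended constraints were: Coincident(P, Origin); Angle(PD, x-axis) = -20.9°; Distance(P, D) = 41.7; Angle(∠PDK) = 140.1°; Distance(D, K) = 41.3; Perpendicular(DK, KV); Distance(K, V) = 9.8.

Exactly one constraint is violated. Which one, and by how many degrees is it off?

Perpendicular(DK, KV) — off by 5.40°.

P = (0.00, 0.00) ✓; PD at -20.90° ✓; |PD| = 41.70 ✓; ∠PDK = 140.1° ✓; |DK| = 41.30 ✓; ∠(DK, KV) = 95.40° ✗; |KV| = 9.800 ✓.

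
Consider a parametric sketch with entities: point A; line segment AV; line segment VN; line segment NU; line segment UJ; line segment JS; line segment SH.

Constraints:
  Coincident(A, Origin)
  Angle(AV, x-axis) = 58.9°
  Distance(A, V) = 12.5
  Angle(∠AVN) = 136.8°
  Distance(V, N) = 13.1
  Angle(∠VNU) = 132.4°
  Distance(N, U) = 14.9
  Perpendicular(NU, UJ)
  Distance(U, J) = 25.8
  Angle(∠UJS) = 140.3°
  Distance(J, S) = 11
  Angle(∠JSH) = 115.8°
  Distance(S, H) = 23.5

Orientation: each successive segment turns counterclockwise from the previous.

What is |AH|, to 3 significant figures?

9.00

∠UJS = 140.3° gives JS at -80.6° from the x-axis; with |JS| = 11.0, S = (-20.4, -2.10). ∠JSH = 115.8° gives SH at -16.4° from the x-axis; with |SH| = 23.5, H = (2.17, -8.73). Then |AH| = |H − A| = 9.00.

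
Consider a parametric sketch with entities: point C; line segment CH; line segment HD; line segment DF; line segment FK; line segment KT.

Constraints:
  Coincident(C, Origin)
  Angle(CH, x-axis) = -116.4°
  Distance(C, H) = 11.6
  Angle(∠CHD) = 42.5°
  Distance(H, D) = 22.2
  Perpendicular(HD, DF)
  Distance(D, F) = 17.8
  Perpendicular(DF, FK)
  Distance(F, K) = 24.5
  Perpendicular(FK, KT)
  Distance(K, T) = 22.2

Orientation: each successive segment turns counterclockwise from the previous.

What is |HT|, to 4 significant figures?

4.965

C is at the origin; CH runs at -116.4° with length 11.6, so H = (-5.158, -10.39). ∠CHD = 42.5° gives HD at 21.10° from the x-axis; with |HD| = 22.2, D = (15.55, -2.398). The perpendicularity gives DF at right angles to HD, so DF runs at 111.1°; with |DF| = 17.8, F = (9.146, 14.21). DF is perpendicular to FK, so FK runs at -158.9°; with |FK| = 24.5, K = (-13.71, 5.388). FK is perpendicular to KT, so KT runs at -68.90°; with |KT| = 22.2, T = (-5.720, -15.32). Then |HT| = |T − H| = 4.965.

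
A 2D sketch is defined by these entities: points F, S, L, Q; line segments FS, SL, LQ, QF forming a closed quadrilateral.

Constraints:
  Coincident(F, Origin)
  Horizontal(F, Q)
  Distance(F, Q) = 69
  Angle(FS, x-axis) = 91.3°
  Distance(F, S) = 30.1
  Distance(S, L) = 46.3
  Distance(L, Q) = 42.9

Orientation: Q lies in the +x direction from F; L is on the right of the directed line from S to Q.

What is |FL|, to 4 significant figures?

27.68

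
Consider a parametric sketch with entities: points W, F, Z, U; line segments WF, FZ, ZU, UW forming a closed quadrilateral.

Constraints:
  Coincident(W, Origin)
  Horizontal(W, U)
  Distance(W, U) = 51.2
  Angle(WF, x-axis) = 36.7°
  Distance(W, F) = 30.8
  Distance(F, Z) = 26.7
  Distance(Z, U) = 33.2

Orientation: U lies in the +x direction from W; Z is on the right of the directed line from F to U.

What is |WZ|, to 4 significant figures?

20.39

W is at the origin; WU is horizontal with |WU| = 51.2 and U in +x, so U = (51.2, 0). WF runs at 36.7° with |WF| = 30.8, so F = (24.69, 18.41). Z is determined by |FZ| = 26.7 and |ZU| = 33.2 together: it lies at the intersection of circle(F, 26.7) and circle(U, 33.2). With |FU| = 32.27, the foot of the radical line on FU is 10.10 from F and the perpendicular offset is √(26.7² − 10.10²) = 24.72. Taking the right-of-FU solution: Z = (18.89, -7.656).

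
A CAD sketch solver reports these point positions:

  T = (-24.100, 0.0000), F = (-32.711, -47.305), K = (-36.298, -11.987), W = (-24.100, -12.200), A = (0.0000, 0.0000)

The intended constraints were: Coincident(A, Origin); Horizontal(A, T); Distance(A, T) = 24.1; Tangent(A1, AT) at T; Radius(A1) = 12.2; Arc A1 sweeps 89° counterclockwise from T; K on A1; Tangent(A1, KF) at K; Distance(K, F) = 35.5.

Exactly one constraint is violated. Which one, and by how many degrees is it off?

Tangent(A1, KF) at K — off by 6.80°.

A = (0.00, 0.00) ✓; A.y = 0.00, T.y = 0.00 ✓; |AT| = 24.10 ✓; ∠(WT, TA) = 90.00° ✓; |WT| = 12.20 ✓; bearing(W→K) − bearing(W→T) = 89.00° ✓; |WK| = 12.20 ✓; ∠(WK, KF) = 83.20° ✗; |KF| = 35.50 ✓.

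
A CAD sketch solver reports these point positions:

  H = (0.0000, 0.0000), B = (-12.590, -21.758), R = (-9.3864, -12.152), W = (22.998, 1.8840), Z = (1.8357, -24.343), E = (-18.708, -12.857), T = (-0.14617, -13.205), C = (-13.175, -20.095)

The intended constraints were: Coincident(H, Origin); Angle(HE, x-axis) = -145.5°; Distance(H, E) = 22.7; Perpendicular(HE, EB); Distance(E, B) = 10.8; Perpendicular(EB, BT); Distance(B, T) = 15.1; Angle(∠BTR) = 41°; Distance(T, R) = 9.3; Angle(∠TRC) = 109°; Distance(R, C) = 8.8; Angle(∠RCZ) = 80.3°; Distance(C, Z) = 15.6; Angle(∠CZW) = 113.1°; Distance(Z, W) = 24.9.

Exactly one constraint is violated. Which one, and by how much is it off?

Distance(Z, W) = 24.9 — off by 8.80.

H = (0.00, 0.00) ✓; HE at -145.5° ✓; |HE| = 22.70 ✓; ∠(HE, EB) = 90.00° ✓; |EB| = 10.80 ✓; ∠(EB, BT) = 90.00° ✓; |BT| = 15.10 ✓; ∠BTR = 41.00° ✓; |TR| = 9.300 ✓; ∠TRC = 109.0° ✓; |RC| = 8.800 ✓; ∠RCZ = 80.30° ✓; |CZ| = 15.60 ✓; ∠CZW = 113.1° ✓; |ZW| = 33.70 ✗.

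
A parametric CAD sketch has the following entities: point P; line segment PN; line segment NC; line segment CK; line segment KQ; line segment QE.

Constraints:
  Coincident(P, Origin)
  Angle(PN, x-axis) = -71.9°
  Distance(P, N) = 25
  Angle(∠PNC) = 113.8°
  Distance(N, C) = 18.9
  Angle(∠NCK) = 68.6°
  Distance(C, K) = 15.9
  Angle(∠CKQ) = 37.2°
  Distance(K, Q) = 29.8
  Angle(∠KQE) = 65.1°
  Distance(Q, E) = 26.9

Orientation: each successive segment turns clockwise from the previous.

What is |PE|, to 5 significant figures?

52.811

∠CKQ = 37.2° gives KQ at -32.300° from the x-axis; with |KQ| = 29.8, Q = (13.320, -37.416). ∠KQE = 65.1° gives QE at -147.20° from the x-axis; with |QE| = 26.9, E = (-9.2913, -51.987). Then |PE| = |E − P| = 52.811.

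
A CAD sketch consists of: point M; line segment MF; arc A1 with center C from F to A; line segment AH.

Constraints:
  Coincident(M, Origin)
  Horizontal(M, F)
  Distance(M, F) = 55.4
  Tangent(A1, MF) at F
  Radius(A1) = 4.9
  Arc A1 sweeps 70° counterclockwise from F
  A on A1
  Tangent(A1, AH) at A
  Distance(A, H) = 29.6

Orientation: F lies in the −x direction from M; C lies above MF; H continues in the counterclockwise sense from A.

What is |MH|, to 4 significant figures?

51.16

M is at the origin; M and F share the same y with |MF| = 55.4 and F on the −x side, so F = (-55.40, 0.000). A1 meets MF tangentially, so CF is at right angles to MF, so C = F + (0, 4.9) = (-55.40, 4.900). On A1, F sits at bearing -90° from C; a 70° counterclockwise sweep puts A at bearing -20°, so A = C + 4.9·(cos -20°, sin -20°) = (-50.80, 3.224). A1 meets AH tangentially, so CA is at right angles to AH, so AH runs along (−sin -20°, cos -20°); with |AH| = 29.6, H = (-40.67, 31.04). Then |MH| = |H − M| = 51.16.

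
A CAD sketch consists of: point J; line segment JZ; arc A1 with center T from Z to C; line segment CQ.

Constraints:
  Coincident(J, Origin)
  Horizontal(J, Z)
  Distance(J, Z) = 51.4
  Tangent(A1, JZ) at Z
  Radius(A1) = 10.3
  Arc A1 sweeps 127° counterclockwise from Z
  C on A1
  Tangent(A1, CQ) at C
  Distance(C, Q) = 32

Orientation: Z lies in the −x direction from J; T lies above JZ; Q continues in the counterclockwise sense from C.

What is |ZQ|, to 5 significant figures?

43.478

On A1, Z sits at bearing -90° from T; a 127° counterclockwise sweep puts C at bearing 37°, so C = T + 10.3·(cos 37°, sin 37°) = (-43.174, 16.499). A1 meets CQ tangentially, so TC is at right angles to CQ, so CQ runs along (−sin 37°, cos 37°); with |CQ| = 32.0, Q = (-62.432, 42.055). Then |ZQ| = |Q − Z| = 43.478.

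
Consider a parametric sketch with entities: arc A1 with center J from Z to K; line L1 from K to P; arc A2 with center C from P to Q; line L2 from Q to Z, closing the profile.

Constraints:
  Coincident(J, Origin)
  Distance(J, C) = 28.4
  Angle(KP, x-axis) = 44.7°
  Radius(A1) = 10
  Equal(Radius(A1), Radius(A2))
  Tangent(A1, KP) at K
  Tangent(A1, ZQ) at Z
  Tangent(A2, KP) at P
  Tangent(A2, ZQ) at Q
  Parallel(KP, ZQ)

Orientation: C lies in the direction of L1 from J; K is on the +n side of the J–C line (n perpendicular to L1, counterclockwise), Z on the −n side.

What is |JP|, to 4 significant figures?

30.11

The slot axis is L1's direction at 44.7°, so u = (cos 44.7°, sin 44.7°) = (0.7108, 0.7034) and n = (−sin 44.7°, cos 44.7°) = (-0.7034, 0.7108). J is at the origin and C lies 28.4 along u from J, so C = 28.4·u = (20.19, 19.98). Tangency of A1 to both parallel lines with radius 10.0 puts K and Z at J ± 10.0·n: K = (-7.034, 7.108), Z = (7.034, -7.108). Equal radii place P and Q the same way about C: P = C + 10.0·n = (13.15, 27.08), Q = C − 10.0·n = (27.22, 12.87). Then |JP| = |P − J| = 30.11.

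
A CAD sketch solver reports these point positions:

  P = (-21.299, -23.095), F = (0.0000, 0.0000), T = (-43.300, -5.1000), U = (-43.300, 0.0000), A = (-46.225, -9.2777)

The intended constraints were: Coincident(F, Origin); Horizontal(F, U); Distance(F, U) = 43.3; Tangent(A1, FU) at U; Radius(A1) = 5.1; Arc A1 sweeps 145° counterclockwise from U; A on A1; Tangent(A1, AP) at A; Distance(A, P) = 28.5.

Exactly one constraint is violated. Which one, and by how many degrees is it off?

Tangent(A1, AP) at A — off by 6.00°.

F = (0.00, 0.00) ✓; F.y = 0.00, U.y = 0.00 ✓; |FU| = 43.30 ✓; ∠(TU, UF) = 90.00° ✓; |TU| = 5.100 ✓; bearing(T→A) − bearing(T→U) = 145.0° ✓; |TA| = 5.100 ✓; ∠(TA, AP) = 84.00° ✗; |AP| = 28.50 ✓.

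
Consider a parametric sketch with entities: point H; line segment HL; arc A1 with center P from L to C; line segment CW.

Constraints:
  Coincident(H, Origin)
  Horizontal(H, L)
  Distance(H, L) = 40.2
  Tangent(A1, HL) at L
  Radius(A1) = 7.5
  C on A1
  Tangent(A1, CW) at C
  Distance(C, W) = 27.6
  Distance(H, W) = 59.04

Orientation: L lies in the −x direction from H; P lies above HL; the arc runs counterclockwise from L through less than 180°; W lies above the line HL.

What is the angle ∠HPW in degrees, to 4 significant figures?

115.2°

Checks: H = (0.00, 0.00) ✓; |PC| = 7.500 ✓; ∠(PC, CW) = 90.00° ✓; |CW| = 27.60 ✓; |HW| = 59.04 ✓.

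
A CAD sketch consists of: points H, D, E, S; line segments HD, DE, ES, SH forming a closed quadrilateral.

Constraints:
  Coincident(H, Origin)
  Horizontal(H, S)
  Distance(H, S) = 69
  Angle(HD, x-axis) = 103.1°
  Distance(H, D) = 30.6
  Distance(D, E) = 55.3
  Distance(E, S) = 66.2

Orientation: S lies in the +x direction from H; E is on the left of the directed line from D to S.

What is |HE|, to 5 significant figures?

71.489

Checks: |DE| = 55.30 ✓; |ES| = 66.20 ✓.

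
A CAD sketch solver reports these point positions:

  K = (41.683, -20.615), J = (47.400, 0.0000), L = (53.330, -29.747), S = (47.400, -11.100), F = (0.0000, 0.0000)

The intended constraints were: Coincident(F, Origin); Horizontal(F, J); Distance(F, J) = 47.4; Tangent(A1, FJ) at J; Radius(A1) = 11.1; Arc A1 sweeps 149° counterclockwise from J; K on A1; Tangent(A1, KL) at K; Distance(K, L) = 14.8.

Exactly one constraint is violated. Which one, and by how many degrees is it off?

Tangent(A1, KL) at K — off by 7.10°.

F = (0.00, 0.00) ✓; F.y = 0.00, J.y = 0.00 ✓; |FJ| = 47.40 ✓; ∠(SJ, JF) = 90.00° ✓; |SJ| = 11.10 ✓; bearing(S→K) − bearing(S→J) = 149.0° ✓; |SK| = 11.10 ✓; ∠(SK, KL) = 97.10° ✗; |KL| = 14.80 ✓.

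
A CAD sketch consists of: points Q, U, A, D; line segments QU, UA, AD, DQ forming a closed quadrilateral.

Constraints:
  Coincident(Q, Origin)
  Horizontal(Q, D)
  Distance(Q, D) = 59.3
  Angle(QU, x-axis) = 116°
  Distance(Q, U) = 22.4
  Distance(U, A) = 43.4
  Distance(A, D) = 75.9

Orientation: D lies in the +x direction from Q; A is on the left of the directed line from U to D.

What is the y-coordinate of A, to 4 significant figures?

58.35

Checks: QU at 116.0° ✓; |UA| = 43.40 ✓; |AD| = 75.90 ✓.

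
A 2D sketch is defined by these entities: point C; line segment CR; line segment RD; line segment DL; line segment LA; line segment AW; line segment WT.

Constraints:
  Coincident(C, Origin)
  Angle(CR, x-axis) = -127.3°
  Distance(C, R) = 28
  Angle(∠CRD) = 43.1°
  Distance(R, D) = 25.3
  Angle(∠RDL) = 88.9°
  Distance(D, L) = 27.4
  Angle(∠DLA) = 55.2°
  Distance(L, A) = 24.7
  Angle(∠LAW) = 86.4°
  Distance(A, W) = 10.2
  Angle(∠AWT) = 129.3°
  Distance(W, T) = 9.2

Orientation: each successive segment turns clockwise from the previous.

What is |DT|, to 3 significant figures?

7.02

C is at the origin; CR runs at -127.3° with length 28.0, so R = (-17.0, -22.3). ∠CRD = 43.1° gives RD at 95.8° from the x-axis; with |RD| = 25.3, D = (-19.5, 2.90). ∠RDL = 88.9° gives DL at 4.70° from the x-axis; with |DL| = 27.4, L = (7.78, 5.14). ∠DLA = 55.2° gives LA at -120° from the x-axis; with |LA| = 24.7, A = (-4.60, -16.2). ∠LAW = 86.4° gives AW at 146° from the x-axis; with |AW| = 10.2, W = (-13.1, -10.6). ∠AWT = 129.3° gives WT at 95.6° from the x-axis; with |WT| = 9.2, T = (-14.0, -1.41). Then |DT| = |T − D| = 7.02.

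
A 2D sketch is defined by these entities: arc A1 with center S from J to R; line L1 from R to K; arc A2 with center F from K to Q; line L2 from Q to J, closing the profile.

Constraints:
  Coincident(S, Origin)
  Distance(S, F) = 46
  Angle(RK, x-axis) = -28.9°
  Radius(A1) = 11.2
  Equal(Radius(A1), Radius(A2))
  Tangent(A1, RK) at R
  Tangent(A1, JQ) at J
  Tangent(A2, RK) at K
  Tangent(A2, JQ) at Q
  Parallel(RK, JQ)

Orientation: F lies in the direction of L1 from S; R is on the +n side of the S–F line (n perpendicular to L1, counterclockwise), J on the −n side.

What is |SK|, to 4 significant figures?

47.34

Tangency of A1 to both parallel lines with radius 11.2 puts R and J at S ± 11.2·n: R = (5.413, 9.805), J = (-5.413, -9.805). Equal radii place K and Q the same way about F: K = F + 11.2·n = (45.68, -12.43), Q = F − 11.2·n = (34.86, -32.04). Then |SK| = |K − S| = 47.34.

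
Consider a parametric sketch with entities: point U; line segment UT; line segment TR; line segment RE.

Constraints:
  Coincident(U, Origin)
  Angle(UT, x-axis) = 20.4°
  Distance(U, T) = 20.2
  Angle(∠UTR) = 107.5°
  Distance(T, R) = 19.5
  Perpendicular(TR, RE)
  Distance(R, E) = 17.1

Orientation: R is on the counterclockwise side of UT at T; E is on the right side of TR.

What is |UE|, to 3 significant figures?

44.5

∠UTR = 107.5°, so TR runs at 20.4° + (180° − 107.5°) = 92.9° from the x-axis; with |TR| = 19.5, R = T + 19.5·(cos 92.9°, sin 92.9°) = (17.9, 26.5). TR ⟂ RE; with |RE| = 17.1 on the right of TR, E = R + 17.1·(0.999, 0.0506) = (35.0, 27.4). Then |UE| = |E − U| = 44.5.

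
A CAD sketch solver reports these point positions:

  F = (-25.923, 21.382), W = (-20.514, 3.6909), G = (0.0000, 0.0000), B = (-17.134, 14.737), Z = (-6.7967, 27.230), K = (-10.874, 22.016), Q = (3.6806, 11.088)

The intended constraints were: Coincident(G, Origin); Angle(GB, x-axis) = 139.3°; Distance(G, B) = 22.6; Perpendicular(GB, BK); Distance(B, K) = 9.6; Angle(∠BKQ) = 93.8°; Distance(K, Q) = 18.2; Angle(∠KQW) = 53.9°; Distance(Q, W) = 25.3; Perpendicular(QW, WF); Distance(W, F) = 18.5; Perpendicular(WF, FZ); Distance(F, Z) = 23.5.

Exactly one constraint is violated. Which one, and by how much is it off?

Distance(F, Z) = 23.5 — off by 3.50.

G = (0.00, 0.00) ✓; GB at 139.3° ✓; |GB| = 22.60 ✓; ∠(GB, BK) = 90.00° ✓; |BK| = 9.601 ✓; ∠BKQ = 93.80° ✓; |KQ| = 18.20 ✓; ∠KQW = 53.90° ✓; |QW| = 25.30 ✓; ∠(QW, WF) = 90.00° ✓; |WF| = 18.50 ✓; ∠(WF, FZ) = 90.00° ✓; |FZ| = 20.00 ✗.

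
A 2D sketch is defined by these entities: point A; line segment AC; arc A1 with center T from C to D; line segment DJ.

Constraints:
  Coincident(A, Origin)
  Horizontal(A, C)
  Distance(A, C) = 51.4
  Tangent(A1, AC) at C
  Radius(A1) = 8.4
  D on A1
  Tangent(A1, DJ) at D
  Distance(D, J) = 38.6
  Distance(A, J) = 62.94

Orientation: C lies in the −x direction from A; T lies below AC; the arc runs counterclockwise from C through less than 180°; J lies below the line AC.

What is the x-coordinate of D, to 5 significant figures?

-58.956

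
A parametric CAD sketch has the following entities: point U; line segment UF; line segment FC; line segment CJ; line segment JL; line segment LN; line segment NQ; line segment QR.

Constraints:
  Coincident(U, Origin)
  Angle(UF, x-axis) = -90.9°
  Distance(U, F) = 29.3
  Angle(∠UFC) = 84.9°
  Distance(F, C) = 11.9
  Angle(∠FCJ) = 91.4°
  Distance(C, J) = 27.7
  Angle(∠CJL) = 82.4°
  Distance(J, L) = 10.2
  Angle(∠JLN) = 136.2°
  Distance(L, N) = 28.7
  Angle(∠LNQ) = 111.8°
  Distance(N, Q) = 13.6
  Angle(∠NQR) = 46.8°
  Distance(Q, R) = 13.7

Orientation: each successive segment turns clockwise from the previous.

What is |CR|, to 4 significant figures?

18.01

∠LNQ = 111.8° gives NQ at -124.2° from the x-axis; with |NQ| = 13.6, Q = (8.301, -37.64). ∠NQR = 46.8° gives QR at 102.6° from the x-axis; with |QR| = 13.7, R = (5.312, -24.27). Then |CR| = |R − C| = 18.01.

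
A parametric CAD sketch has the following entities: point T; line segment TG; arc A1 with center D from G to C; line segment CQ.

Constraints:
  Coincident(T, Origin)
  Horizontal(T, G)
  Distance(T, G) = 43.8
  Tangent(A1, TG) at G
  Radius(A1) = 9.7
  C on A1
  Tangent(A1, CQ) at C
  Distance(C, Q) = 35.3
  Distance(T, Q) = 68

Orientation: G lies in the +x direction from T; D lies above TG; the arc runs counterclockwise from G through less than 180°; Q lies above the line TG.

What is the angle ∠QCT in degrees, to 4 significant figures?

96.09°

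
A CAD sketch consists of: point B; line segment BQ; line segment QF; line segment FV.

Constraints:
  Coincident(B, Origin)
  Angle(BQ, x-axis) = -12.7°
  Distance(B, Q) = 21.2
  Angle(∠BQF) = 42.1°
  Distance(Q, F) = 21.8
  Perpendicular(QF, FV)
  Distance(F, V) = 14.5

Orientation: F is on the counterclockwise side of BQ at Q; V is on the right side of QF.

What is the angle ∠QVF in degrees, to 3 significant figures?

56.4°

B is at the origin; BQ runs at -12.7° with length 21.2, so Q = 21.2·(cos -12.7°, sin -12.7°) = (20.7, -4.66). ∠BQF = 42.1°, so QF runs at -12.7° + (180° − 42.1°) = 125° from the x-axis; with |QF| = 21.8, F = Q + 21.8·(cos 125°, sin 125°) = (8.12, 13.2). The perpendicularity gives FV at right angles to QF; with |FV| = 14.5 on the right of QF, V = F + 14.5·(0.817, 0.576) = (20.0, 21.5). Then cos ∠QVF = VQ·VF / (|VQ||VF|), giving 56.4°.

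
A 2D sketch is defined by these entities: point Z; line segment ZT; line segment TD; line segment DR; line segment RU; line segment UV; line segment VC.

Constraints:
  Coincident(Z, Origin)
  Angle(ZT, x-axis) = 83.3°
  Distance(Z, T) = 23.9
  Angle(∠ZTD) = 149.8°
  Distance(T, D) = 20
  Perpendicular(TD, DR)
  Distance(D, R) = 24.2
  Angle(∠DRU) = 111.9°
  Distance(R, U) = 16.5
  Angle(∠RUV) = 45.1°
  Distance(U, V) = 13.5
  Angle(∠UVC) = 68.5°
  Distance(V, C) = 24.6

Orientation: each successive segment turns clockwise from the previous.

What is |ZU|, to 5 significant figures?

31.281

Z is at the origin; ZT runs at 83.3° with length 23.9, so T = (2.7884, 23.737). ∠ZTD = 149.8° gives TD at 53.100° from the x-axis; with |TD| = 20.0, D = (14.797, 39.730). TD ⟂ DR, so DR runs at -36.900°; with |DR| = 24.2, R = (34.149, 25.200). ∠DRU = 111.9° gives RU at -105.00° from the x-axis; with |RU| = 16.5, U = (29.879, 9.2625). Then |ZU| = |U − Z| = 31.281.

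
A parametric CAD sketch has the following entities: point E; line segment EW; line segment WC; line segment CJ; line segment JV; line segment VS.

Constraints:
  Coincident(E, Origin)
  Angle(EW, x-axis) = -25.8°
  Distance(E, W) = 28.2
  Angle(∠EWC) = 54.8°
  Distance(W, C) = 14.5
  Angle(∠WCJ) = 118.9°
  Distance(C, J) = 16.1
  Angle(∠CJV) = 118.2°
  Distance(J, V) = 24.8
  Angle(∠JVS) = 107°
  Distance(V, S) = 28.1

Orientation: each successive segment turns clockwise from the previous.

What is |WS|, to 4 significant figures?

32.75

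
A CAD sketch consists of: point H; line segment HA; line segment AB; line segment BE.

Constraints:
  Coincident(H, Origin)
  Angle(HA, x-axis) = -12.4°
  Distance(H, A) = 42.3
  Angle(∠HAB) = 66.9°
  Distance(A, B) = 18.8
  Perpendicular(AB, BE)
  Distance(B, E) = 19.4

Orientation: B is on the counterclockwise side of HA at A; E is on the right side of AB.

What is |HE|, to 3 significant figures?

58.4

H is at the origin; HA runs at -12.4° with length 42.3, so A = 42.3·(cos -12.4°, sin -12.4°) = (41.3, -9.08). ∠HAB = 66.9°, so AB runs at -12.4° + (180° − 66.9°) = 101° from the x-axis; with |AB| = 18.8, B = A + 18.8·(cos 101°, sin 101°) = (37.8, 9.39). The perpendicularity gives BE at right angles to AB; with |BE| = 19.4 on the right of AB, E = B + 19.4·(0.983, 0.186) = (56.9, 13.0). Then |HE| = |E − H| = 58.4.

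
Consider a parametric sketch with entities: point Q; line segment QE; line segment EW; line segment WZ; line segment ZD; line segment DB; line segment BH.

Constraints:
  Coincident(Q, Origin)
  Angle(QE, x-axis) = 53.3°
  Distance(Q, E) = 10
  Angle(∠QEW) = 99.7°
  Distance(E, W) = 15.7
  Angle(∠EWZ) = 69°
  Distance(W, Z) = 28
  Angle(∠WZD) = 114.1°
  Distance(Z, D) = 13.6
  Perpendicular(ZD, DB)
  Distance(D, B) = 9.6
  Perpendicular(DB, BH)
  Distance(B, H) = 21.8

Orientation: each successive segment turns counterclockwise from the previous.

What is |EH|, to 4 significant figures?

20.91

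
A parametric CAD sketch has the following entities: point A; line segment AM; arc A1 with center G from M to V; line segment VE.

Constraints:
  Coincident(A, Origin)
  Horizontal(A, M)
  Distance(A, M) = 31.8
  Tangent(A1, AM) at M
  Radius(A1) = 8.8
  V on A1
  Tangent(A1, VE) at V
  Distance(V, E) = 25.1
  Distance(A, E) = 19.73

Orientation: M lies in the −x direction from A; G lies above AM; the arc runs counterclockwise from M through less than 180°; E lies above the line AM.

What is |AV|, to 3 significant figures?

26.2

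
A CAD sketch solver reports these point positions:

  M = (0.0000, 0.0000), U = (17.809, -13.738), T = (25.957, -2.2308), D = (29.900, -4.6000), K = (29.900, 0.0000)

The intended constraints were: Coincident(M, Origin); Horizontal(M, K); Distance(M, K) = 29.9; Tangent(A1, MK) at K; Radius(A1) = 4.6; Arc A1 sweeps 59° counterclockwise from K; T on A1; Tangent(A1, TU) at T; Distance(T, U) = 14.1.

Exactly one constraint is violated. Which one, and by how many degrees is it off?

Tangent(A1, TU) at T — off by 4.30°.

M = (0.00, 0.00) ✓; M.y = 0.00, K.y = 0.00 ✓; |MK| = 29.90 ✓; ∠(DK, KM) = 90.00° ✓; |DK| = 4.600 ✓; bearing(D→T) − bearing(D→K) = 59.00° ✓; |DT| = 4.600 ✓; ∠(DT, TU) = 94.30° ✗; |TU| = 14.10 ✓.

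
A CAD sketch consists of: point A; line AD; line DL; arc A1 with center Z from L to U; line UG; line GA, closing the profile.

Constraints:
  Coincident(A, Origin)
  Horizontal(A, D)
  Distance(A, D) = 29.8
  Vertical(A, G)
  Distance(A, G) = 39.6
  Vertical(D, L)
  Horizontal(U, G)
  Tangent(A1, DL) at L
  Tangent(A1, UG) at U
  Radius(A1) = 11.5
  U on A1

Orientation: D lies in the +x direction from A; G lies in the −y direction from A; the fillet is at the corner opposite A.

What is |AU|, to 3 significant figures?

43.6

A is at the origin; AD is horizontal with |AD| = 29.8 and D on the +x side, so D = (29.8, 0.00). AG is vertical with |AG| = 39.6 and G on the −y side, so G = (0.00, -39.6). The virtual corner opposite A is at (29.8, -39.6). Since A1 is tangent to DL there, ZL ⟂ DL and A1 meets UG tangentially, so ZU is at right angles to UG, with radius 11.5, so the center Z sits 11.5 in from both sides at Z = (18.3, -28.1). That places the tangent points at L = (29.8, -28.1) on DL and U = (18.3, -39.6) on UG. Then |AU| = |U − A| = 43.6.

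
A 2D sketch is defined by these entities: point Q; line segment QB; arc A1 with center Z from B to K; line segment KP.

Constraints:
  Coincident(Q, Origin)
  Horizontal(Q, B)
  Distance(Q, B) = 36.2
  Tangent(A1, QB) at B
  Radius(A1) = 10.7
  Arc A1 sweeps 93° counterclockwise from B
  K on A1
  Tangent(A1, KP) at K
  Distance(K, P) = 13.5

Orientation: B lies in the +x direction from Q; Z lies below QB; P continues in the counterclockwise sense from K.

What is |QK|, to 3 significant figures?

27.9

Q is at the origin; QB is horizontal with |QB| = 36.2 and B on the +x side, so B = (36.2, 0.00). Tangency of A1 to QB means the radius ZB is perpendicular to QB, so Z = B + (0, -10.7) = (36.2, -10.7). On A1, B sits at bearing 90° from Z; a 93° counterclockwise sweep puts K at bearing 183°, so K = Z + 10.7·(cos 183°, sin 183°) = (25.5, -11.3). Then |QK| = |K − Q| = 27.9.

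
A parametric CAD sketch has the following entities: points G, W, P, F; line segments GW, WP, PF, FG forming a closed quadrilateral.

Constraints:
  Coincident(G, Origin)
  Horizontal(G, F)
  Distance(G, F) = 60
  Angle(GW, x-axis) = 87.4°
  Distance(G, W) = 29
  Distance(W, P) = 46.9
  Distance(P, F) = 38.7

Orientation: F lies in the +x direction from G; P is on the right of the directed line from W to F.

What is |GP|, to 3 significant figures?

26.5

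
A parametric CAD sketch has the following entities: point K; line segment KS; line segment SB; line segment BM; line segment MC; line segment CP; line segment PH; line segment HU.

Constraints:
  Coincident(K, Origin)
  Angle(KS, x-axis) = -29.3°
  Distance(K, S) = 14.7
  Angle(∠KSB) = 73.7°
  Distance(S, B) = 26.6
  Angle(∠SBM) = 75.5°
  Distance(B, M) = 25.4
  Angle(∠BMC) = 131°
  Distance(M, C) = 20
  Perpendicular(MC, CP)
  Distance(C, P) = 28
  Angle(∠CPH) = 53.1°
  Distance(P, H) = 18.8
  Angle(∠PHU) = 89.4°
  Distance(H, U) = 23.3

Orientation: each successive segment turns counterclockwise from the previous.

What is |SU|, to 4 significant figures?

34.94

∠CPH = 53.1° gives PH at 87.40° from the x-axis; with |PH| = 18.8, H = (3.149, 3.597). ∠PHU = 89.4° gives HU at 178.0° from the x-axis; with |HU| = 23.3, U = (-20.14, 4.411). Then |SU| = |U − S| = 34.94.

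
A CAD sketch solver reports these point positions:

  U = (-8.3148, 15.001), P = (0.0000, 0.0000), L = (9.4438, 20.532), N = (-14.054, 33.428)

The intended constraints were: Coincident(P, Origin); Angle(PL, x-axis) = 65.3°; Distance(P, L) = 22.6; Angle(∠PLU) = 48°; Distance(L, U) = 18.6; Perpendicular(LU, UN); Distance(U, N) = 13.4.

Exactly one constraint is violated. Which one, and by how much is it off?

Distance(U, N) = 13.4 — off by 5.90.

P = (0.00, 0.00) ✓; PL at 65.30° ✓; |PL| = 22.60 ✓; ∠PLU = 48.00° ✓; |LU| = 18.60 ✓; ∠(LU, UN) = 90.00° ✓; |UN| = 19.30 ✗.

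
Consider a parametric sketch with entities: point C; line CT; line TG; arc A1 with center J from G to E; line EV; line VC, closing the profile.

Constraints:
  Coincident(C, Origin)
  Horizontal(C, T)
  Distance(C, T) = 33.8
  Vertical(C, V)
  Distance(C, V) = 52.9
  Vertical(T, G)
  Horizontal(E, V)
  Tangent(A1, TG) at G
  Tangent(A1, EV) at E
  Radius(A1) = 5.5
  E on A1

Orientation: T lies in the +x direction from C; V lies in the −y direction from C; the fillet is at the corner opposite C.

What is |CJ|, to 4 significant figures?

55.21

C and V share the same x with |CV| = 52.9 and V on the −y side, so V = (0.000, -52.90). The virtual corner opposite C is at (33.80, -52.90). Tangency of A1 to TG means the radius JG is perpendicular to TG and since A1 is tangent to EV there, JE ⟂ EV, with radius 5.5, so the center J sits 5.5 in from both sides at J = (28.30, -47.40). Then |CJ| = |J − C| = 55.21.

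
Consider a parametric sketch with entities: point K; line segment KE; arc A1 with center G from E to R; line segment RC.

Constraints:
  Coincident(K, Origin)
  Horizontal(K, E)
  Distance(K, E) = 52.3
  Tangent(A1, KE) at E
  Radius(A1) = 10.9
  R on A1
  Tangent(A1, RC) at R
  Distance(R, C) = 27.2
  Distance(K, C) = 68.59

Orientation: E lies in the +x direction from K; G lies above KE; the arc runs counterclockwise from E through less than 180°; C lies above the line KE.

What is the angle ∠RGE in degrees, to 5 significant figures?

105.14°

Checks: K = (0.00, 0.00) ✓; |GE| = 10.90 ✓; |GR| = 10.90 ✓; ∠(GR, RC) = 90.00° ✓; |RC| = 27.20 ✓; |KC| = 68.59 ✓.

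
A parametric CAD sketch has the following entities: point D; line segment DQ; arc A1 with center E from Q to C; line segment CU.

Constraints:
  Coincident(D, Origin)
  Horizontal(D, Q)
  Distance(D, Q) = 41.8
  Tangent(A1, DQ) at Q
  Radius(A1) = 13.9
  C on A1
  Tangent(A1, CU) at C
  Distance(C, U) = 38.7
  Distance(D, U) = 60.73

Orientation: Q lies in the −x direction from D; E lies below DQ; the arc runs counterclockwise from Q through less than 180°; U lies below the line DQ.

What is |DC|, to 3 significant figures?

57.4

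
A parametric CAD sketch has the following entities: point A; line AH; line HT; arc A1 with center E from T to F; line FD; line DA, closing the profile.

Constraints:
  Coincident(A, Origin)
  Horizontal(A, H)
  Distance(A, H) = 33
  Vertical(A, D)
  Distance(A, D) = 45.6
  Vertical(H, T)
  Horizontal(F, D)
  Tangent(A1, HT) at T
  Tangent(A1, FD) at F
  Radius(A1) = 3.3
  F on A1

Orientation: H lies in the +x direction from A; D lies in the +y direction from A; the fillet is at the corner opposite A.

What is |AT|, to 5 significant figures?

53.650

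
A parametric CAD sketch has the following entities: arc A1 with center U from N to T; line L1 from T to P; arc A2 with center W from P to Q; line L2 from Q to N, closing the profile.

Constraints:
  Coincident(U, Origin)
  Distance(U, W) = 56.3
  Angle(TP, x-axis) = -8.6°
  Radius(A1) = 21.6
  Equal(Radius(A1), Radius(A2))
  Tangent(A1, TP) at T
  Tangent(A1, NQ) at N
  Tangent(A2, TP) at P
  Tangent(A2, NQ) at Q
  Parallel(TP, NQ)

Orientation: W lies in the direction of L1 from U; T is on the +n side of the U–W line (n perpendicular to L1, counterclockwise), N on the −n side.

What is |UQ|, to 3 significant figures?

60.3

The slot axis is L1's direction at -8.6°, so u = (cos -8.6°, sin -8.6°) = (0.989, -0.150) and n = (−sin -8.6°, cos -8.6°) = (0.150, 0.989). U is at the origin and W lies 56.3 along u from U, so W = 56.3·u = (55.7, -8.42). Tangency of A1 to both parallel lines with radius 21.6 puts T and N at U ± 21.6·n: T = (3.23, 21.4), N = (-3.23, -21.4). Equal radii place P and Q the same way about W: P = W + 21.6·n = (58.9, 12.9), Q = W − 21.6·n = (52.4, -29.8). Then |UQ| = |Q − U| = 60.3.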